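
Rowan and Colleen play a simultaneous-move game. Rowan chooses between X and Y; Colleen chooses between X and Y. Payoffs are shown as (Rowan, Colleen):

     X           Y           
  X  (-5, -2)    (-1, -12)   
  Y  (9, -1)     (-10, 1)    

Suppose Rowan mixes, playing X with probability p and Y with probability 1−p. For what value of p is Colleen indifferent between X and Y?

Rowan's mix must leave Colleen indifferent between X and Y.
  Colleen's expected payoff from X: p·(-2) + (1−p)·(-1) = -p - 1
  Colleen's expected payoff from Y: p·(-12) + (1−p)·1 = -13p + 1
  -p - 1 = -13p + 1  ⇒  12p = 2  ⇒  p = 1/6.

p = 1/6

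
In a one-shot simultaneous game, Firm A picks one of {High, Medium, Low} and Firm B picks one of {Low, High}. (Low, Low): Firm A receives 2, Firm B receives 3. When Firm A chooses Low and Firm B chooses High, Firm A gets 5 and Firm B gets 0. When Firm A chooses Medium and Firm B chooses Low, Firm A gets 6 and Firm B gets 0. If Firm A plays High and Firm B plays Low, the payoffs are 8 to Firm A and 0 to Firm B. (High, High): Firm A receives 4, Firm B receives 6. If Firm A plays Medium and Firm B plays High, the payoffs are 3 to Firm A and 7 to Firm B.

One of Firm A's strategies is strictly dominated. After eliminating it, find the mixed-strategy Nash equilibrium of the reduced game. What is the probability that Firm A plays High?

p = 1/3

Firm A's strategy Medium is strictly dominated by High: 8 > 6 and 4 > 3. Eliminate Medium.
For Firm B to be willing to mix, Firm B must be indifferent between Low and High, which pins down Firm A's mix.
  Firm B's payoff to Low: p·0 + (1−p)·3 = -3p + 3
  Firm B's payoff to High: p·6 + (1−p)·0 = 6p
  -3p + 3 = 6p  ⇒  -9p = -3  ⇒  p = 1/3.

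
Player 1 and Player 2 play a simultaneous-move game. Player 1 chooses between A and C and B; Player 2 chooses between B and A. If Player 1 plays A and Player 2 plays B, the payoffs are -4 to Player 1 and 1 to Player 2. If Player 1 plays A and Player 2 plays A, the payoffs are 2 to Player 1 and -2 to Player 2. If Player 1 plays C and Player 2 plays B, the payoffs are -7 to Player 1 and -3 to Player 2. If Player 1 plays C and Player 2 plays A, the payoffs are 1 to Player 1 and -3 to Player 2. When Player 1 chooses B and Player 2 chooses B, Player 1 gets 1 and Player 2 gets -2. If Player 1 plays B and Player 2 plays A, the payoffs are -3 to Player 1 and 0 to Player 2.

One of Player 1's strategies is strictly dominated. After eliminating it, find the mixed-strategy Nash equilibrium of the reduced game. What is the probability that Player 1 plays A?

p = 2/5

Player 1's strategy C is strictly dominated by A: -4 > -7 and 2 > 1. Eliminate C.
For Player 2 to be willing to mix, Player 2 must be indifferent between B and A, which pins down Player 1's mix.
  Player 2's expected payoff from B: p·1 + (1−p)·(-2) = 3p - 2
  Player 2's expected payoff from A: p·(-2) + (1−p)·0 = -2p
  3p - 2 = -2p  ⇒  5p = 2  ⇒  p = 2/5.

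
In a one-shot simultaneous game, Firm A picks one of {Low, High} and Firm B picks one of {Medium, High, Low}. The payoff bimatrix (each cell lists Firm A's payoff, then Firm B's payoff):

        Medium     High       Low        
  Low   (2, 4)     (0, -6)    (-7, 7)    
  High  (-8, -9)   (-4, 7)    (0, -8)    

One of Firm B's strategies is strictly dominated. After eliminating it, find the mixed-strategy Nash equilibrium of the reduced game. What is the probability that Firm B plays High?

Firm B's strategy Medium is strictly dominated by Low: 7 > 4 and -8 > -9. Eliminate Medium.
Set Firm A's expected payoff from Low equal to that from High:
  Firm A's payoff to Low: q·0 + (1−q)·(-7) = 7q - 7
  Firm A's payoff to High: q·(-4) + (1−q)·0 = -4q
  7q - 7 = -4q  ⇒  11q = 7  ⇒  q = 7/11.

q = 7/11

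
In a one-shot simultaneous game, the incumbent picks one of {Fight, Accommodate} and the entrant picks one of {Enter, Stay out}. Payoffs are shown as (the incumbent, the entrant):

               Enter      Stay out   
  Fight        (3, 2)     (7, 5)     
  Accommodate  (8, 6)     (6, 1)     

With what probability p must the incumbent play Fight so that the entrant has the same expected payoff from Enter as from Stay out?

p = 5/8

For the entrant to be willing to mix, the entrant must be indifferent between Enter and Stay out, which pins down the incumbent's mix.
  the entrant's payoff to Enter: p·2 + (1−p)·6 = -4p + 6
  the entrant's payoff to Stay out: p·5 + (1−p)·1 = 4p + 1
  -4p + 6 = 4p + 1  ⇒  -8p = -5  ⇒  p = 5/8.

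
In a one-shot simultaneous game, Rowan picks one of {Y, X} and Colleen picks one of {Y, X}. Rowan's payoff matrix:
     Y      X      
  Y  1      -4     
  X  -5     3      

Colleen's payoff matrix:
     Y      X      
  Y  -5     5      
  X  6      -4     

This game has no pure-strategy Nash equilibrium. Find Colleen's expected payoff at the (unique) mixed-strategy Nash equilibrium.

1/2

Colleen's indifference between Y and X determines Rowan's mixing probability p:
  Colleen's expected payoff from Y: p·(-5) + (1−p)·6 = -11p + 6
  Colleen's expected payoff from X: p·5 + (1−p)·(-4) = 9p - 4
  -11p + 6 = 9p - 4  ⇒  -20p = -10  ⇒  p = 1/2.
At equilibrium Colleen is indifferent across columns, so Colleen's payoff equals the payoff from Y: (1/2)·(-5) + (1/2)·6 = 1/2.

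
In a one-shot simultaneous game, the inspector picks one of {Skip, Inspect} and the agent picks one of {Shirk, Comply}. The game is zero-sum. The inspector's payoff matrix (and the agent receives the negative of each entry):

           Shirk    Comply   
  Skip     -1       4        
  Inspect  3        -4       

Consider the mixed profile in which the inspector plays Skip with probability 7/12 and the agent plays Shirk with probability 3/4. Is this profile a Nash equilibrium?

No

Given the agent's mix q = 3/4, the inspector's payoff from Skip is 1/4 but from Inspect is 5/4. The inspector strictly prefers Inspect, so the inspector would not mix.
So the proposed profile is not a Nash equilibrium.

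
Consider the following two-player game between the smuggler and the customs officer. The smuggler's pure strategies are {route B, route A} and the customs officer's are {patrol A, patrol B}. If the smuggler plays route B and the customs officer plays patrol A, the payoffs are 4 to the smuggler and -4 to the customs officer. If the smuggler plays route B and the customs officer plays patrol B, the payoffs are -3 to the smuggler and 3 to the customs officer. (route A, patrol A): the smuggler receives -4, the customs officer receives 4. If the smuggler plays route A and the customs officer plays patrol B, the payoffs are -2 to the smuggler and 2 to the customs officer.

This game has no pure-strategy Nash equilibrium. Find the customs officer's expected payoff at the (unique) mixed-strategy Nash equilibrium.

Set the customs officer's expected payoff from patrol A equal to that from patrol B:
  the customs officer's payoff to patrol A: p·(-4) + (1−p)·4 = -8p + 4
  the customs officer's payoff to patrol B: p·3 + (1−p)·2 = p + 2
  -8p + 4 = p + 2  ⇒  -9p = -2  ⇒  p = 2/9.
At equilibrium the customs officer is indifferent across columns, so the customs officer's payoff equals the payoff from patrol A: (2/9)·(-4) + (7/9)·4 = 20/9.

20/9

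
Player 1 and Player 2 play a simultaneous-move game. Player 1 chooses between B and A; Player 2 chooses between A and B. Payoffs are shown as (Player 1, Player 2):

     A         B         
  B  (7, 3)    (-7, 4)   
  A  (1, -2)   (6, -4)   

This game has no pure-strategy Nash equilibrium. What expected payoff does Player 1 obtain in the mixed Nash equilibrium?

49/19

Player 1's indifference between B and A determines Player 2's mixing probability q:
  Player 1's payoff to B: q·7 + (1−q)·(-7) = 14q - 7
  Player 1's payoff to A: q·1 + (1−q)·6 = -5q + 6
  14q - 7 = -5q + 6  ⇒  19q = 13  ⇒  q = 13/19.
At equilibrium Player 1 is indifferent across rows, so Player 1's payoff equals the payoff from B: (13/19)·7 + (6/19)·(-7) = 49/19.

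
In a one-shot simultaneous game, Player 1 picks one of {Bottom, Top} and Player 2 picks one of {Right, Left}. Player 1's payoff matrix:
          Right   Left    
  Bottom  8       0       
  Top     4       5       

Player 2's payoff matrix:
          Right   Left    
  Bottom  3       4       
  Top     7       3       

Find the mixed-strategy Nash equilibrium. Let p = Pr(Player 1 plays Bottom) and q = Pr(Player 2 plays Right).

p = 4/5, q = 5/9

In a mixed equilibrium Player 2 is indifferent between Right and Left; this condition fixes p.
  Player 2's payoff from Right: p·3 + (1−p)·7 = -4p + 7
  Player 2's payoff from Left: p·4 + (1−p)·3 = p + 3
  -4p + 7 = p + 3  ⇒  -5p = -4  ⇒  p = 4/5.
In a mixed equilibrium Player 1 is indifferent between Bottom and Top; this condition fixes q.
  Player 1's payoff to Bottom: q·8 + (1−q)·0 = 8q
  Player 1's payoff to Top: q·4 + (1−q)·5 = -q + 5
  8q = -q + 5  ⇒  9q = 5  ⇒  q = 5/9.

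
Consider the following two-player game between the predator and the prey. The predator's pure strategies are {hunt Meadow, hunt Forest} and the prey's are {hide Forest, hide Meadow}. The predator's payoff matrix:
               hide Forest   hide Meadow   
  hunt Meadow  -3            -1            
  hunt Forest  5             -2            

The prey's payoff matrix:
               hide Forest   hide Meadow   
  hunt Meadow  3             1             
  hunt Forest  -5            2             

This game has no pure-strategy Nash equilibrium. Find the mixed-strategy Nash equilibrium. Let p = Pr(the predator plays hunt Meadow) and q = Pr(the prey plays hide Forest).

Set the prey's expected payoff from hide Forest equal to that from hide Meadow:
  the prey's expected payoff from hide Forest: p·3 + (1−p)·(-5) = 8p - 5
  the prey's expected payoff from hide Meadow: p·1 + (1−p)·2 = -p + 2
  8p - 5 = -p + 2  ⇒  9p = 7  ⇒  p = 7/9.
The prey's mix must leave the predator indifferent between hunt Meadow and hunt Forest.
  the predator's payoff from hunt Meadow: q·(-3) + (1−q)·(-1) = -2q - 1
  the predator's payoff from hunt Forest: q·5 + (1−q)·(-2) = 7q - 2
  -2q - 1 = 7q - 2  ⇒  -9q = -1  ⇒  q = 1/9.

p = 7/9, q = 1/9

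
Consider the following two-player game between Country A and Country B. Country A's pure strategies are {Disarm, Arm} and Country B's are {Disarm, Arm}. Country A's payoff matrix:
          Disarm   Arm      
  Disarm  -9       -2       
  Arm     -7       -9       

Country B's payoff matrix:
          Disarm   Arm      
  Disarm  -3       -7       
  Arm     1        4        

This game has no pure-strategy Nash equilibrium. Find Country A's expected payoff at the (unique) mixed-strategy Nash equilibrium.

-67/9

Set Country A's expected payoff from Disarm equal to that from Arm:
  Country A's payoff to Disarm: q·(-9) + (1−q)·(-2) = -7q - 2
  Country A's payoff to Arm: q·(-7) + (1−q)·(-9) = 2q - 9
  -7q - 2 = 2q - 9  ⇒  -9q = -7  ⇒  q = 7/9.
At equilibrium Country A is indifferent across rows, so Country A's payoff equals the payoff from Disarm: (7/9)·(-9) + (2/9)·(-2) = -67/9.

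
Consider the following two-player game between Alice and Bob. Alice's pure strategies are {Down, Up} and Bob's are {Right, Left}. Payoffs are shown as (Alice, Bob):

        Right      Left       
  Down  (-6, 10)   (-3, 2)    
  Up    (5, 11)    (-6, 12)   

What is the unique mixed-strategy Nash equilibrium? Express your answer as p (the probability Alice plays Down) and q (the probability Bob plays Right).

p = 1/9, q = 3/14

Set Bob's expected payoff from Right equal to that from Left:
  Bob's expected payoff from Right: p·10 + (1−p)·11 = -p + 11
  Bob's expected payoff from Left: p·2 + (1−p)·12 = -10p + 12
  -p + 11 = -10p + 12  ⇒  9p = 1  ⇒  p = 1/9.
In a mixed equilibrium Alice is indifferent between Down and Up; this condition fixes q.
  Alice's payoff from Down: q·(-6) + (1−q)·(-3) = -3q - 3
  Alice's payoff from Up: q·5 + (1−q)·(-6) = 11q - 6
  -3q - 3 = 11q - 6  ⇒  -14q = -3  ⇒  q = 3/14.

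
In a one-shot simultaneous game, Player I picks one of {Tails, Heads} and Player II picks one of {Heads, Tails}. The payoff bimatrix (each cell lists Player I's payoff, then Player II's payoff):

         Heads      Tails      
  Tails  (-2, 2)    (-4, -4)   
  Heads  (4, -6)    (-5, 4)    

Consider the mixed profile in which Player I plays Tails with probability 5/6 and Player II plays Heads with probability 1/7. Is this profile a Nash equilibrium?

No

Given Player I's mix p = 5/6, Player II's payoff from Heads is 2/3 but from Tails is -8/3. Player II strictly prefers Heads, so Player II would not mix.
So the proposed profile is not a Nash equilibrium.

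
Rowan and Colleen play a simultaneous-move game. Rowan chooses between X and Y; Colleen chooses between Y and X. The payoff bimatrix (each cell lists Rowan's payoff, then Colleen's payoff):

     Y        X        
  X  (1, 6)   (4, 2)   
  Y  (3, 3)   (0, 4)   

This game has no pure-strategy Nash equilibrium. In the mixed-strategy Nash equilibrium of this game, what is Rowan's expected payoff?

2

Rowan's indifference between X and Y determines Colleen's mixing probability q:
  Rowan's payoff from X: q·1 + (1−q)·4 = -3q + 4
  Rowan's payoff from Y: q·3 + (1−q)·0 = 3q
  -3q + 4 = 3q  ⇒  -6q = -4  ⇒  q = 2/3.
At equilibrium Rowan is indifferent across rows, so Rowan's payoff equals the payoff from X: (2/3)·1 + (1/3)·4 = 2.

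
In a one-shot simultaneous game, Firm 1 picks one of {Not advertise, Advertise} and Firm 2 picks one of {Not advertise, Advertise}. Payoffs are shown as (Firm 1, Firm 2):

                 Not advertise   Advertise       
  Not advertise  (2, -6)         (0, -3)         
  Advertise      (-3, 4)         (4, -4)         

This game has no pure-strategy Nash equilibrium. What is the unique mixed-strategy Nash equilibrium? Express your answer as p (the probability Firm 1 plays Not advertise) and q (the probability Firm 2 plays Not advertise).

p = 8/11, q = 4/9

Firm 1's mix must leave Firm 2 indifferent between Not advertise and Advertise.
  Firm 2's payoff from Not advertise: p·(-6) + (1−p)·4 = -10p + 4
  Firm 2's payoff from Advertise: p·(-3) + (1−p)·(-4) = p - 4
  -10p + 4 = p - 4  ⇒  -11p = -8  ⇒  p = 8/11.
Set Firm 1's expected payoff from Not advertise equal to that from Advertise:
  Firm 1's payoff to Not advertise: q·2 + (1−q)·0 = 2q
  Firm 1's payoff to Advertise: q·(-3) + (1−q)·4 = -7q + 4
  2q = -7q + 4  ⇒  9q = 4  ⇒  q = 4/9.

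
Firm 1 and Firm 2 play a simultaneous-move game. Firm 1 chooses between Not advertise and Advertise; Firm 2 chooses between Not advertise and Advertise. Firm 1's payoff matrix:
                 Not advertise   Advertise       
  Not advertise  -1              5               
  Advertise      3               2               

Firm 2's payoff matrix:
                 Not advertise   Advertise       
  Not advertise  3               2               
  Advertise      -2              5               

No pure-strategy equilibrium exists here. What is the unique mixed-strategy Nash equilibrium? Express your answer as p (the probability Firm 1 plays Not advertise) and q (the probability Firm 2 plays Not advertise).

p = 7/8, q = 3/7

Set Firm 2's expected payoff from Not advertise equal to that from Advertise:
  Firm 2's payoff from Not advertise: p·3 + (1−p)·(-2) = 5p - 2
  Firm 2's payoff from Advertise: p·2 + (1−p)·5 = -3p + 5
  5p - 2 = -3p + 5  ⇒  8p = 7  ⇒  p = 7/8.
Firm 1's indifference between Not advertise and Advertise determines Firm 2's mixing probability q:
  Firm 1's payoff from Not advertise: q·(-1) + (1−q)·5 = -6q + 5
  Firm 1's payoff from Advertise: q·3 + (1−q)·2 = q + 2
  -6q + 5 = q + 2  ⇒  -7q = -3  ⇒  q = 3/7.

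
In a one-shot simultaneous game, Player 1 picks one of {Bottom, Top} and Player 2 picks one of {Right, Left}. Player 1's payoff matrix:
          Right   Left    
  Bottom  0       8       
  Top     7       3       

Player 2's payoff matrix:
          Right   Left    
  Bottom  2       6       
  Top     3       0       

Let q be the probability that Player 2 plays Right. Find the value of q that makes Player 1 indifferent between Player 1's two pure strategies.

In a mixed equilibrium Player 1 is indifferent between Bottom and Top; this condition fixes q.
  Player 1's payoff from Bottom: q·0 + (1−q)·8 = -8q + 8
  Player 1's payoff from Top: q·7 + (1−q)·3 = 4q + 3
  -8q + 8 = 4q + 3  ⇒  -12q = -5  ⇒  q = 5/12.

q = 5/12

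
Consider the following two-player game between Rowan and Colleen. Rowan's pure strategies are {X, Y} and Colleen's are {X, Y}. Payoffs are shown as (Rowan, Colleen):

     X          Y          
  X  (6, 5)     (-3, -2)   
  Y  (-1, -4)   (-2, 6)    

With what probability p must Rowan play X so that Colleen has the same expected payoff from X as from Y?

For Colleen to be willing to mix, Colleen must be indifferent between X and Y, which pins down Rowan's mix.
  Colleen's payoff to X: p·5 + (1−p)·(-4) = 9p - 4
  Colleen's payoff to Y: p·(-2) + (1−p)·6 = -8p + 6
  9p - 4 = -8p + 6  ⇒  17p = 10  ⇒  p = 10/17.

p = 10/17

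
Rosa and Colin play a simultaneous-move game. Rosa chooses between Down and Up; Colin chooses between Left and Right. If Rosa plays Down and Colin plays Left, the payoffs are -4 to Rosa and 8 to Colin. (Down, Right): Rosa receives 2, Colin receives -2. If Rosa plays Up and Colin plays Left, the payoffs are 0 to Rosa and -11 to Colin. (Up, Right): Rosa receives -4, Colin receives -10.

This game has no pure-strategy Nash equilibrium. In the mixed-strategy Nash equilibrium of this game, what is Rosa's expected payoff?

-8/5

In a mixed equilibrium Rosa is indifferent between Down and Up; this condition fixes q.
  Rosa's payoff to Down: q·(-4) + (1−q)·2 = -6q + 2
  Rosa's payoff to Up: q·0 + (1−q)·(-4) = 4q - 4
  -6q + 2 = 4q - 4  ⇒  -10q = -6  ⇒  q = 3/5.
At equilibrium Rosa is indifferent across rows, so Rosa's payoff equals the payoff from Down: (3/5)·(-4) + (2/5)·2 = -8/5.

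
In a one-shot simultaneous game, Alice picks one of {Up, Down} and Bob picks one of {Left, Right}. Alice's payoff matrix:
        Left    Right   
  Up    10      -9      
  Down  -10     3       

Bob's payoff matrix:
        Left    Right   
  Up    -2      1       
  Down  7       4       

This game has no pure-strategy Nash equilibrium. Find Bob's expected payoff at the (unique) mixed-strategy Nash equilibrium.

In a mixed equilibrium Bob is indifferent between Left and Right; this condition fixes p.
  Bob's expected payoff from Left: p·(-2) + (1−p)·7 = -9p + 7
  Bob's expected payoff from Right: p·1 + (1−p)·4 = -3p + 4
  -9p + 7 = -3p + 4  ⇒  -6p = -3  ⇒  p = 1/2.
At equilibrium Bob is indifferent across columns, so Bob's payoff equals the payoff from Left: (1/2)·(-2) + (1/2)·7 = 5/2.

5/2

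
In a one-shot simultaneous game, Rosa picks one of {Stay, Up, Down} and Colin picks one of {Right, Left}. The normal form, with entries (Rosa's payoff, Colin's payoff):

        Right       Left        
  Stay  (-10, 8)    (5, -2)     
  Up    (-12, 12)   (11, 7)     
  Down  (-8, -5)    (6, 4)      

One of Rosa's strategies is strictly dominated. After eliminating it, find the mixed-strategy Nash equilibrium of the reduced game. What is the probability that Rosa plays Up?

Rosa's strategy Stay is strictly dominated by Down: -8 > -10 and 6 > 5. Eliminate Stay.
For Colin to be willing to mix, Colin must be indifferent between Right and Left, which pins down Rosa's mix.
  Colin's expected payoff from Right: p·12 + (1−p)·(-5) = 17p - 5
  Colin's expected payoff from Left: p·7 + (1−p)·4 = 3p + 4
  17p - 5 = 3p + 4  ⇒  14p = 9  ⇒  p = 9/14.

p = 9/14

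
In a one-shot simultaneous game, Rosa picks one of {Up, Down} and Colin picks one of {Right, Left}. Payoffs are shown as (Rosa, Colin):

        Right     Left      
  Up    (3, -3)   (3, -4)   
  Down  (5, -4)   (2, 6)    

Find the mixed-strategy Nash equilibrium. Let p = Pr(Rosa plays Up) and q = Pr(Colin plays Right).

In a mixed equilibrium Colin is indifferent between Right and Left; this condition fixes p.
  Colin's expected payoff from Right: p·(-3) + (1−p)·(-4) = p - 4
  Colin's expected payoff from Left: p·(-4) + (1−p)·6 = -10p + 6
  p - 4 = -10p + 6  ⇒  11p = 10  ⇒  p = 10/11.
Rosa's indifference between Up and Down determines Colin's mixing probability q:
  Rosa's expected payoff from Up: q·3 + (1−q)·3 = 3
  Rosa's expected payoff from Down: q·5 + (1−q)·2 = 3q + 2
  3 = 3q + 2  ⇒  -3q = -1  ⇒  q = 1/3.

p = 10/11, q = 1/3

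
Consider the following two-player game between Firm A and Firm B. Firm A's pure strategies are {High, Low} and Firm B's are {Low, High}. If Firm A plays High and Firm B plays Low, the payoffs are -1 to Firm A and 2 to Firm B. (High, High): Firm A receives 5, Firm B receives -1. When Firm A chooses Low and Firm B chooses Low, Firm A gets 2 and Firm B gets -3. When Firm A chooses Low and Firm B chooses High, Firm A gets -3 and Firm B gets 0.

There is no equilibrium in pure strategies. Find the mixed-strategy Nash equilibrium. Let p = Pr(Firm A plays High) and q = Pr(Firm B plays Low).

For Firm B to be willing to mix, Firm B must be indifferent between Low and High, which pins down Firm A's mix.
  Firm B's payoff from Low: p·2 + (1−p)·(-3) = 5p - 3
  Firm B's payoff from High: p·(-1) + (1−p)·0 = -p
  5p - 3 = -p  ⇒  6p = 3  ⇒  p = 1/2.
Firm B's mix must leave Firm A indifferent between High and Low.
  Firm A's payoff from High: q·(-1) + (1−q)·5 = -6q + 5
  Firm A's payoff from Low: q·2 + (1−q)·(-3) = 5q - 3
  -6q + 5 = 5q - 3  ⇒  -11q = -8  ⇒  q = 8/11.

p = 1/2, q = 8/11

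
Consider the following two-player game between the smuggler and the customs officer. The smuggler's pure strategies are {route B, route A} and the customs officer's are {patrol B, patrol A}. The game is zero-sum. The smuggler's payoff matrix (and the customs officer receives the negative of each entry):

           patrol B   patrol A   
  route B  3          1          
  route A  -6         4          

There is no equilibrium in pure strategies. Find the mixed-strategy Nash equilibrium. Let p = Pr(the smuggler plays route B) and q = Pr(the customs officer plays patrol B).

The smuggler's mix must leave the customs officer indifferent between patrol B and patrol A.
  the customs officer's payoff from patrol B: p·(-3) + (1−p)·6 = -9p + 6
  the customs officer's payoff from patrol A: p·(-1) + (1−p)·(-4) = 3p - 4
  -9p + 6 = 3p - 4  ⇒  -12p = -10  ⇒  p = 5/6.
Set the smuggler's expected payoff from route B equal to that from route A:
  the smuggler's payoff to route B: q·3 + (1−q)·1 = 2q + 1
  the smuggler's payoff to route A: q·(-6) + (1−q)·4 = -10q + 4
  2q + 1 = -10q + 4  ⇒  12q = 3  ⇒  q = 1/4.

p = 5/6, q = 1/4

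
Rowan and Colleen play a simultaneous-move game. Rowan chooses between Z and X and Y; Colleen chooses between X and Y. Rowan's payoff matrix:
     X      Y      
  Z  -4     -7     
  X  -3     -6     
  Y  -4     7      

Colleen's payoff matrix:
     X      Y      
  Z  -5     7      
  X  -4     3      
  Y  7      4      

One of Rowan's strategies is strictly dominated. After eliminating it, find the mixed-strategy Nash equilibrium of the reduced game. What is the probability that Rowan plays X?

p = 3/10

Rowan's strategy Z is strictly dominated by X: -3 > -4 and -6 > -7. Eliminate Z.
Set Colleen's expected payoff from X equal to that from Y:
  Colleen's payoff to X: p·(-4) + (1−p)·7 = -11p + 7
  Colleen's payoff to Y: p·3 + (1−p)·4 = -p + 4
  -11p + 7 = -p + 4  ⇒  -10p = -3  ⇒  p = 3/10.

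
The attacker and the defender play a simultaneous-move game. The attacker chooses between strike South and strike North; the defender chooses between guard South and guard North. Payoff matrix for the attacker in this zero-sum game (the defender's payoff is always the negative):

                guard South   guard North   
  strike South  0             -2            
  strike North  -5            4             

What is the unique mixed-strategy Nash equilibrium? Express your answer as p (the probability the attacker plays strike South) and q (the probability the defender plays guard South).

p = 9/11, q = 6/11

The attacker's mix must leave the defender indifferent between guard South and guard North.
  the defender's expected payoff from guard South: p·0 + (1−p)·5 = -5p + 5
  the defender's expected payoff from guard North: p·2 + (1−p)·(-4) = 6p - 4
  -5p + 5 = 6p - 4  ⇒  -11p = -9  ⇒  p = 9/11.
In a mixed equilibrium the attacker is indifferent between strike South and strike North; this condition fixes q.
  the attacker's payoff from strike South: q·0 + (1−q)·(-2) = 2q - 2
  the attacker's payoff from strike North: q·(-5) + (1−q)·4 = -9q + 4
  2q - 2 = -9q + 4  ⇒  11q = 6  ⇒  q = 6/11.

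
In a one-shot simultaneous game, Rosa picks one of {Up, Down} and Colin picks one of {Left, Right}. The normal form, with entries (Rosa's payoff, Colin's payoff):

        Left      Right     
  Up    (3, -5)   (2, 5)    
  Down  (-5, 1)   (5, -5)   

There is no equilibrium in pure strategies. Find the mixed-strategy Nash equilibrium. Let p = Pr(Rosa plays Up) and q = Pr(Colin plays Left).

p = 3/8, q = 3/11

In a mixed equilibrium Colin is indifferent between Left and Right; this condition fixes p.
  Colin's payoff from Left: p·(-5) + (1−p)·1 = -6p + 1
  Colin's payoff from Right: p·5 + (1−p)·(-5) = 10p - 5
  -6p + 1 = 10p - 5  ⇒  -16p = -6  ⇒  p = 3/8.
Set Rosa's expected payoff from Up equal to that from Down:
  Rosa's payoff from Up: q·3 + (1−q)·2 = q + 2
  Rosa's payoff from Down: q·(-5) + (1−q)·5 = -10q + 5
  q + 2 = -10q + 5  ⇒  11q = 3  ⇒  q = 3/11.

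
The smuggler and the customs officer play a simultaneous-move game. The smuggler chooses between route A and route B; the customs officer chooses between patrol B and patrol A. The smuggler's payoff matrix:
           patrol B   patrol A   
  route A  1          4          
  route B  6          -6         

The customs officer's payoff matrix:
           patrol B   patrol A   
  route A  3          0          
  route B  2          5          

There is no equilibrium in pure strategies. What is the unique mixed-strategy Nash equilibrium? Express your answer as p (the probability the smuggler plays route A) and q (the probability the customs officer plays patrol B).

The smuggler's mix must leave the customs officer indifferent between patrol B and patrol A.
  the customs officer's payoff from patrol B: p·3 + (1−p)·2 = p + 2
  the customs officer's payoff from patrol A: p·0 + (1−p)·5 = -5p + 5
  p + 2 = -5p + 5  ⇒  6p = 3  ⇒  p = 1/2.
The customs officer's mix must leave the smuggler indifferent between route A and route B.
  the smuggler's expected payoff from route A: q·1 + (1−q)·4 = -3q + 4
  the smuggler's expected payoff from route B: q·6 + (1−q)·(-6) = 12q - 6
  -3q + 4 = 12q - 6  ⇒  -15q = -10  ⇒  q = 2/3.

p = 1/2, q = 2/3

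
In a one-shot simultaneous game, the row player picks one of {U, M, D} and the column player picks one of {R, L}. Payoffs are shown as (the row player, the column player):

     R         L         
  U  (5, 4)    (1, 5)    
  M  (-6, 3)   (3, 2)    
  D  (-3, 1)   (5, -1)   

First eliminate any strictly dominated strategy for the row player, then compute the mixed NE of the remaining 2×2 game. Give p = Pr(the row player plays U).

p = 2/3

The row player's strategy M is strictly dominated by D: -3 > -6 and 5 > 3. Eliminate M.
The row player's mix must leave the column player indifferent between R and L.
  the column player's payoff from R: p·4 + (1−p)·1 = 3p + 1
  the column player's payoff from L: p·5 + (1−p)·(-1) = 6p - 1
  3p + 1 = 6p - 1  ⇒  -3p = -2  ⇒  p = 2/3.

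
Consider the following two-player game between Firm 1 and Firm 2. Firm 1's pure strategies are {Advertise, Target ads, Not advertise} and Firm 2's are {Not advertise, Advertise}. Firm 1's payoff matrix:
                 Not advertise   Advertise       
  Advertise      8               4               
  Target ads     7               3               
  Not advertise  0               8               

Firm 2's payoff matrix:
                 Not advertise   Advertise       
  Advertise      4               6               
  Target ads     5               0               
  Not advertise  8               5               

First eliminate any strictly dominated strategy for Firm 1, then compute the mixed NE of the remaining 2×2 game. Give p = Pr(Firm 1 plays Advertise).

Firm 1's strategy Target ads is strictly dominated by Advertise: 8 > 7 and 4 > 3. Eliminate Target ads.
Firm 1's mix must leave Firm 2 indifferent between Not advertise and Advertise.
  Firm 2's payoff from Not advertise: p·4 + (1−p)·8 = -4p + 8
  Firm 2's payoff from Advertise: p·6 + (1−p)·5 = p + 5
  -4p + 8 = p + 5  ⇒  -5p = -3  ⇒  p = 3/5.

p = 3/5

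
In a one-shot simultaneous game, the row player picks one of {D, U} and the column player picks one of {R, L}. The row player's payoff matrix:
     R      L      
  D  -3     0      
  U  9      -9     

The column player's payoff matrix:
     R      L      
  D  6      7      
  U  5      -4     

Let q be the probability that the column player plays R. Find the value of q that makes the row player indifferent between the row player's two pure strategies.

q = 3/7

In a mixed equilibrium the row player is indifferent between D and U; this condition fixes q.
  the row player's payoff to D: q·(-3) + (1−q)·0 = -3q
  the row player's payoff to U: q·9 + (1−q)·(-9) = 18q - 9
  -3q = 18q - 9  ⇒  -21q = -9  ⇒  q = 3/7.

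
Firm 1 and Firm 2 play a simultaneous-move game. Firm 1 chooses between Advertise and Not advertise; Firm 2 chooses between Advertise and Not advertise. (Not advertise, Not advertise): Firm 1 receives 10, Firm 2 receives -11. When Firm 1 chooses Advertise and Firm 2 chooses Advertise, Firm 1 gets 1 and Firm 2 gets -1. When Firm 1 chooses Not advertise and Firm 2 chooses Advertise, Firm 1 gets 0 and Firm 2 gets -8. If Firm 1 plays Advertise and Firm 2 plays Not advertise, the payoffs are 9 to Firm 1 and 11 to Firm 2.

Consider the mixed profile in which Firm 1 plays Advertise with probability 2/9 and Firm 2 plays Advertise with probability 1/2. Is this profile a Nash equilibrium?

No

Given Firm 1's mix p = 2/9, Firm 2's payoff from Advertise is -58/9 but from Not advertise is -55/9. Firm 2 strictly prefers Not advertise, so Firm 2 would not mix.
So the proposed profile is not a Nash equilibrium.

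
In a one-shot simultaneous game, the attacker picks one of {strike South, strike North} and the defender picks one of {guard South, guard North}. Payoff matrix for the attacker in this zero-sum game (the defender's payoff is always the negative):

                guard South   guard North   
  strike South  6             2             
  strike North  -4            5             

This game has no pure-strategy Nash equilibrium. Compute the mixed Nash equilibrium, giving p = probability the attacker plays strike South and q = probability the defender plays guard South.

The defender's indifference between guard South and guard North determines the attacker's mixing probability p:
  the defender's expected payoff from guard South: p·(-6) + (1−p)·4 = -10p + 4
  the defender's expected payoff from guard North: p·(-2) + (1−p)·(-5) = 3p - 5
  -10p + 4 = 3p - 5  ⇒  -13p = -9  ⇒  p = 9/13.
Set the attacker's expected payoff from strike South equal to that from strike North:
  the attacker's payoff to strike South: q·6 + (1−q)·2 = 4q + 2
  the attacker's payoff to strike North: q·(-4) + (1−q)·5 = -9q + 5
  4q + 2 = -9q + 5  ⇒  13q = 3  ⇒  q = 3/13.

p = 9/13, q = 3/13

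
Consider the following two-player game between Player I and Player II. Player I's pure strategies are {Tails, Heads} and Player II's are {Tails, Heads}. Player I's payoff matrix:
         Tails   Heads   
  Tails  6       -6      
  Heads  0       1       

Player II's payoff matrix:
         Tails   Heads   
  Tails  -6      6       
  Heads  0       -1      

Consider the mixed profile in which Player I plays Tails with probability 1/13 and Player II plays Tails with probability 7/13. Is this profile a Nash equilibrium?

Check Player II's indifference given Player I's mix p = 1/13:
  payoff from Tails = -6/13; payoff from Heads = -6/13 — equal.
Check Player I's indifference given Player II's mix q = 7/13:
  payoff from Tails = 6/13; payoff from Heads = 6/13 — equal.
Both players are indifferent, so neither can profitably deviate.

Yes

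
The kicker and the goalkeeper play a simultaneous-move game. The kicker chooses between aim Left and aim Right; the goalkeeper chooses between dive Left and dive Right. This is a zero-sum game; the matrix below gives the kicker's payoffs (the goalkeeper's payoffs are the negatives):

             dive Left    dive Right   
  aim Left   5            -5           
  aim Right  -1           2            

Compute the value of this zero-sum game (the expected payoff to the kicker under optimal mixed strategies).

The kicker's indifference between aim Left and aim Right determines the goalkeeper's mixing probability q:
  the kicker's payoff from aim Left: q·5 + (1−q)·(-5) = 10q - 5
  the kicker's payoff from aim Right: q·(-1) + (1−q)·2 = -3q + 2
  10q - 5 = -3q + 2  ⇒  13q = 7  ⇒  q = 7/13.
The value is the kicker's expected payoff against this mix (using aim Left): (7/13)·5 + (6/13)·(-5) = 5/13.

v = 5/13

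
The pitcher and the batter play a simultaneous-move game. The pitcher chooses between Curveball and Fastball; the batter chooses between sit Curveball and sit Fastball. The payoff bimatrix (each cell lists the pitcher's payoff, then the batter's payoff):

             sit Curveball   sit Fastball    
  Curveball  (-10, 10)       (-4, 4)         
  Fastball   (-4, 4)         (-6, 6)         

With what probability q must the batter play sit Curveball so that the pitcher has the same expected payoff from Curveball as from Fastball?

In a mixed equilibrium the pitcher is indifferent between Curveball and Fastball; this condition fixes q.
  the pitcher's payoff from Curveball: q·(-10) + (1−q)·(-4) = -6q - 4
  the pitcher's payoff from Fastball: q·(-4) + (1−q)·(-6) = 2q - 6
  -6q - 4 = 2q - 6  ⇒  -8q = -2  ⇒  q = 1/4.

q = 1/4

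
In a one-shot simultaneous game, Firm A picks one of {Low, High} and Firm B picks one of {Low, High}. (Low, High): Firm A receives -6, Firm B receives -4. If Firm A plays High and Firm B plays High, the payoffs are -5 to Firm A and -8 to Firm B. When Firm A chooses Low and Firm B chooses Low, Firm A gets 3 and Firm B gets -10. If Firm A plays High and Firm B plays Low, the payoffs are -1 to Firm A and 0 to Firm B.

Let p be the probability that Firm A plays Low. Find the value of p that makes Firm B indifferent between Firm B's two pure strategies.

p = 4/7

Firm B's indifference between Low and High determines Firm A's mixing probability p:
  Firm B's payoff to Low: p·(-10) + (1−p)·0 = -10p
  Firm B's payoff to High: p·(-4) + (1−p)·(-8) = 4p - 8
  -10p = 4p - 8  ⇒  -14p = -8  ⇒  p = 4/7.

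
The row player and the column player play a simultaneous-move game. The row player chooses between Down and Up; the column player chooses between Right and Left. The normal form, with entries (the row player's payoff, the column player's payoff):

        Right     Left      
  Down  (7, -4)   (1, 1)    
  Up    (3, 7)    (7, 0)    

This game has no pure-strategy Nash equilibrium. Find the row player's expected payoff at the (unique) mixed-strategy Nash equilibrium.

Set the row player's expected payoff from Down equal to that from Up:
  the row player's expected payoff from Down: q·7 + (1−q)·1 = 6q + 1
  the row player's expected payoff from Up: q·3 + (1−q)·7 = -4q + 7
  6q + 1 = -4q + 7  ⇒  10q = 6  ⇒  q = 3/5.
At equilibrium the row player is indifferent across rows, so the row player's payoff equals the payoff from Down: (3/5)·7 + (2/5)·1 = 23/5.

23/5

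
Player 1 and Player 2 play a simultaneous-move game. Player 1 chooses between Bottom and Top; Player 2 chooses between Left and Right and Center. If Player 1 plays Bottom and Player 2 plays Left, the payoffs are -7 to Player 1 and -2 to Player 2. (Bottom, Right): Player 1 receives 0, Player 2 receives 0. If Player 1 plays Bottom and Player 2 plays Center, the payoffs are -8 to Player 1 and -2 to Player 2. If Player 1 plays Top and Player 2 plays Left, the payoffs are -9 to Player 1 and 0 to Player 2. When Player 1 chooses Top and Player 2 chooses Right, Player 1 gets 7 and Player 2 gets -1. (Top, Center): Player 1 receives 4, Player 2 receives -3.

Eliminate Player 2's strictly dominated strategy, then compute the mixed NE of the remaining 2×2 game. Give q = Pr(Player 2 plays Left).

q = 7/9

Player 2's strategy Center is strictly dominated by Right: 0 > -2 and -1 > -3. Eliminate Center.
For Player 1 to be willing to mix, Player 1 must be indifferent between Bottom and Top, which pins down Player 2's mix.
  Player 1's payoff from Bottom: q·(-7) + (1−q)·0 = -7q
  Player 1's payoff from Top: q·(-9) + (1−q)·7 = -16q + 7
  -7q = -16q + 7  ⇒  9q = 7  ⇒  q = 7/9.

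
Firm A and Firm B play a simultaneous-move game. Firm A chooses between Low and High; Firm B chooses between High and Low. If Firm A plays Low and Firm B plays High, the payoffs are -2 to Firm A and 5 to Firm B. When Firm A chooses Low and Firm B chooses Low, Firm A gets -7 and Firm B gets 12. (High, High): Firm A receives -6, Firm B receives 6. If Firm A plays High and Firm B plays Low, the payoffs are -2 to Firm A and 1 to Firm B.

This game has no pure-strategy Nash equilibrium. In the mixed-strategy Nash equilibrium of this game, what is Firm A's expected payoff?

-38/9

For Firm A to be willing to mix, Firm A must be indifferent between Low and High, which pins down Firm B's mix.
  Firm A's expected payoff from Low: q·(-2) + (1−q)·(-7) = 5q - 7
  Firm A's expected payoff from High: q·(-6) + (1−q)·(-2) = -4q - 2
  5q - 7 = -4q - 2  ⇒  9q = 5  ⇒  q = 5/9.
At equilibrium Firm A is indifferent across rows, so Firm A's payoff equals the payoff from Low: (5/9)·(-2) + (4/9)·(-7) = -38/9.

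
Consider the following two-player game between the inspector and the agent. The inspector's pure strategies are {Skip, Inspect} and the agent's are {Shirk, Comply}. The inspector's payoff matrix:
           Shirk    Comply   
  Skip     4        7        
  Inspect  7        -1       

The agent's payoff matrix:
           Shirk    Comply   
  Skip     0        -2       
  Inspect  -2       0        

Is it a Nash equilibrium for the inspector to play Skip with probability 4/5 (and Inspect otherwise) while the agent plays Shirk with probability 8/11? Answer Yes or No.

No

Given the inspector's mix p = 4/5, the agent's payoff from Shirk is -2/5 but from Comply is -8/5. The agent strictly prefers Shirk, so the agent would not mix.
So the proposed profile is not a Nash equilibrium.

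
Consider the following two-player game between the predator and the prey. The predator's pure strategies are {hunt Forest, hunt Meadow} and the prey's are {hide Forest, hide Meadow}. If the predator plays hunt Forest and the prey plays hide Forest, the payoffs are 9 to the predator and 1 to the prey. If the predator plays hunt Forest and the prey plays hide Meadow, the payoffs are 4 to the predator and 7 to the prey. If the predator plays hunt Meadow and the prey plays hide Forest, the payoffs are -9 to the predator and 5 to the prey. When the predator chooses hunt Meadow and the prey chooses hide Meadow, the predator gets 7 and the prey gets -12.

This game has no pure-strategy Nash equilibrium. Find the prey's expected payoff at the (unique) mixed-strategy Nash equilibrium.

47/23

Set the prey's expected payoff from hide Forest equal to that from hide Meadow:
  the prey's expected payoff from hide Forest: p·1 + (1−p)·5 = -4p + 5
  the prey's expected payoff from hide Meadow: p·7 + (1−p)·(-12) = 19p - 12
  -4p + 5 = 19p - 12  ⇒  -23p = -17  ⇒  p = 17/23.
At equilibrium the prey is indifferent across columns, so the prey's payoff equals the payoff from hide Forest: (17/23)·1 + (6/23)·5 = 47/23.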